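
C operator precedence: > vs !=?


'>' is relational (level 7); '!=' is equality (level 6)
Higher level binds tighter
'>' has higher precedence than '!='


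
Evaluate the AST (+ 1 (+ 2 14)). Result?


Evaluate inner: (+ 2 14) = 16
Evaluate root: (+ 1 16) = 17
Result: 17


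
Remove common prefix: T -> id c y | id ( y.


Common prefix: 'id'
Factored: T -> id T', T' -> c y | ( y


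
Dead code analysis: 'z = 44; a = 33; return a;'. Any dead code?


z is assigned but never read
Dead: 'z = 44'


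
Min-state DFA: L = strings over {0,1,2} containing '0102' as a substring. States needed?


KMP-style automaton: 4 progress states + 1 absorbing accept = 5
Minimal DFA: 5 states


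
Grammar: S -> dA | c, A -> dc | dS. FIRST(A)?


Per alternative of A: FIRST(dc) = {d}; FIRST(dS) = {d}
FIRST(A) = {d}


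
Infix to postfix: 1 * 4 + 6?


Left to right (same or higher precedence on left)
Postfix: 1 4 * 6 +


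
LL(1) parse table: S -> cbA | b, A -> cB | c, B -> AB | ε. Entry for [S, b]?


For [S, b]: 'b' ∈ FIRST(b)
Entry: S -> b


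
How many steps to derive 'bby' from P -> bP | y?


Derivation: P => bP => bbP => bby
Steps: 3


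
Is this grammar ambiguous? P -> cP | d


right-linear, alternatives start with distinct terminals 'c' vs 'd': unique leftmost derivation
Unambiguous


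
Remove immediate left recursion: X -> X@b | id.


Left-recursive alternatives: X@b; non-recursive: id
Introduce X': X -> idX', X' -> @bX' | ε


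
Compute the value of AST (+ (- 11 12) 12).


Evaluate inner: (- 11 12) = -1
Evaluate root: (+ -1 12) = 11
Result: 11


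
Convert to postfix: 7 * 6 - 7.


Left to right (same or higher precedence on left)
Postfix: 7 6 * 7 -


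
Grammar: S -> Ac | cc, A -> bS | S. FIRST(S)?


Per alternative of S: FIRST(Ac) = {b, c}; FIRST(cc) = {c}
FIRST(S) = {b, c}


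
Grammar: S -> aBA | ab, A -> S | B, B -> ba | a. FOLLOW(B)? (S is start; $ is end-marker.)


$ ∈ FOLLOW(S). For each A -> αBβ: add FIRST(β)\{ε} to FOLLOW(B); if β nullable, add FOLLOW(A).
FOLLOW(B) = {$, a, b}


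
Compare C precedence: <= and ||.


'<=' is relational (level 7); '||' is logical OR (level 1)
Higher level binds tighter
'<=' has higher precedence than '||'


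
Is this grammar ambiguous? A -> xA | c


right-linear, alternatives start with distinct terminals 'x' vs 'c': unique leftmost derivation
Unambiguous


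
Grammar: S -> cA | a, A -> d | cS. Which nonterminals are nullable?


A nonterminal is nullable iff some alternative derives ε (directly, or every symbol in it is nullable)
Nullable: {}


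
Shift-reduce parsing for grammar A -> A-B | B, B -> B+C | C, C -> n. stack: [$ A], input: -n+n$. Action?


shift '-' to continue A -> A-B
Action: shift


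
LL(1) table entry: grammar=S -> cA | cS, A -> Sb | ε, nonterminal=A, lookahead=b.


For [A, b]: ε is nullable and 'b' ∈ FOLLOW(A)
Entry: A -> ε


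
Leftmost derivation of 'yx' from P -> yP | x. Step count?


Derivation: P => yP => yx
Steps: 2


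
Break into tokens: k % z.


Scan left to right, longest-match per lexeme
Tokens: ID(k), OP(%), ID(z)


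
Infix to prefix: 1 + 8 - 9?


left-to-right (same/higher precedence on left): tree is (- (+ 1 8) 9)
Prefix: - + 1 8 9


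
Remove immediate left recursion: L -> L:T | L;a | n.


Left-recursive alternatives: L:T, L;a; non-recursive: n
Introduce L': L -> nL', L' -> :TL' | ;aL' | ε


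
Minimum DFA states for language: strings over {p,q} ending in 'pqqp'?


Track the longest suffix of input matching a prefix of 'pqqp': 5 classes (prefixes of length 0..4)
Minimal DFA: 5 states


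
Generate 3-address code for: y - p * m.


Break into single-operator statements:
t1 = p * m
t2 = y - t1


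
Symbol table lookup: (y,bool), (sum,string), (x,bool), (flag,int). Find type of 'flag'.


Lookup 'flag' → type int


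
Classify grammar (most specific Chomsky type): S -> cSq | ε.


Single nonterminal LHS, but c^n q^n is not regular
Classification: Type 2 (Context-Free)


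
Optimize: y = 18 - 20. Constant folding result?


18 - 20 = -2 at compile time
Optimized: y = -2


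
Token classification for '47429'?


Pattern: digits only
Type: INTEGER_LITERAL


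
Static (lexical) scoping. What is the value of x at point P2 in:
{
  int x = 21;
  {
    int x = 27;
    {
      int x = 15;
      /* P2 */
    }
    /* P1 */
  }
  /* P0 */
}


x declared in the same block as P2
x = 15


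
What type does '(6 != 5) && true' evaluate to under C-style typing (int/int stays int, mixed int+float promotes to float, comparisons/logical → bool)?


Operand types: bool && bool
Rule: logical operators take bool operands and yield bool
Result type: bool


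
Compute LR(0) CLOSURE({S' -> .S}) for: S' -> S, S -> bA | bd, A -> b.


Start: S' -> .S
For each item with dot before a nonterminal B, add B -> .γ for every B-production
Closure: [S' -> .S, S -> .bA, S -> .bd]


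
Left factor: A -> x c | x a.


Common prefix: 'x'
Factored: A -> x A', A' -> c | a


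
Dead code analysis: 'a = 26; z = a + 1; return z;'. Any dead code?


a is read by z's definition; z is returned
No dead code


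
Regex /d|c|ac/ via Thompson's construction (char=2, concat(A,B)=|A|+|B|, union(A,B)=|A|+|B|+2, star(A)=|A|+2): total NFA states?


Syntax tree has 4 char leaf(s), 2 union(s), 0 star(s)
chars contribute 4×2 = 8; each union adds +2; each star adds +2
Total: 8 + 4 + 0 = 12 states


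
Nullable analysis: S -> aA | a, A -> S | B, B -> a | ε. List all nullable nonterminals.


A nonterminal is nullable iff some alternative derives ε (directly, or every symbol in it is nullable)
Nullable: {A, B}


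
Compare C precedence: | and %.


'%' is multiplicative (level 10); '|' is bitwise OR (level 3)
Higher level binds tighter
'%' has higher precedence than '|'


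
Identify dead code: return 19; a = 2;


statement follows a return and is unreachable
Dead: 'a = 2'


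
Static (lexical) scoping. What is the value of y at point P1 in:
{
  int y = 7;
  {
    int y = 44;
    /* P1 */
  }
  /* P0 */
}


y declared in the same block as P1
y = 44


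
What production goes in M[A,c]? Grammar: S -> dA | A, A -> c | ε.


For [A, c]: 'c' ∈ FIRST(c)
Entry: A -> c


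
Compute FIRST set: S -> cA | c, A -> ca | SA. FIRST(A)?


Per alternative of A: FIRST(ca) = {c}; FIRST(SA) = {c}
FIRST(A) = {c}


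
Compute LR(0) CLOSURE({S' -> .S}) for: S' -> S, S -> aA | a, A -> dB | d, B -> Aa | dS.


Start: S' -> .S
For each item with dot before a nonterminal B, add B -> .γ for every B-production
Closure: [S' -> .S, S -> .aA, S -> .a]


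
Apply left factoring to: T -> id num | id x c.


Common prefix: 'id'
Factored: T -> id T', T' -> num | x c


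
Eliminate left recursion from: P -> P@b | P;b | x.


Left-recursive alternatives: P@b, P;b; non-recursive: x
Introduce P': P -> xP', P' -> @bP' | ;bP' | ε


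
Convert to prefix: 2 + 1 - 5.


left-to-right (same/higher precedence on left): tree is (- (+ 2 1) 5)
Prefix: - + 2 1 5


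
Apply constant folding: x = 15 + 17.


15 + 17 = 32 at compile time
Optimized: x = 32


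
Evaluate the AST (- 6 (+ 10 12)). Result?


Evaluate inner: (+ 10 12) = 22
Evaluate root: (- 6 22) = -16
Result: -16


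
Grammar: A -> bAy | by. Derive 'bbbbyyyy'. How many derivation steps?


Derivation: A => bAy => bbAyy => bbbAyyy => bbbbyyyy
Steps: 4


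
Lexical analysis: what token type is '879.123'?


Pattern: digits with a decimal point
Type: FLOAT_LITERAL


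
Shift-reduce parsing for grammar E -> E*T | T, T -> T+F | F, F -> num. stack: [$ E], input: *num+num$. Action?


shift '*' to continue E -> E*T
Action: shift


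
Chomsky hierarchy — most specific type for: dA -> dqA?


LHS has context (more than one symbol) and |LHS| ≤ |RHS|
Classification: Type 1 (Context-Sensitive)


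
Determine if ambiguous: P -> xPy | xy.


balanced x^n…y^n: each string has a unique parse
Unambiguous


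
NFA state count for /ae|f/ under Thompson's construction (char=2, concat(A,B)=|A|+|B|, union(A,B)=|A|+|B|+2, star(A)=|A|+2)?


Syntax tree has 3 char leaf(s), 1 union(s), 0 star(s)
chars contribute 3×2 = 6; each union adds +2; each star adds +2
Total: 6 + 2 + 0 = 8 states


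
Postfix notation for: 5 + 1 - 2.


Left to right (same or higher precedence on left)
Postfix: 5 1 + 2 -


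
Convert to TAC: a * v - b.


Break into single-operator statements:
t1 = a * v
t2 = t1 - b


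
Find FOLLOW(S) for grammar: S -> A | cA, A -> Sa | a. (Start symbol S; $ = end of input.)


$ ∈ FOLLOW(S). For each A -> αBβ: add FIRST(β)\{ε} to FOLLOW(B); if β nullable, add FOLLOW(A).
FOLLOW(S) = {$, a}


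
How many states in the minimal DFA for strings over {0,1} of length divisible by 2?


Track length mod 2: states 0..1, accept at 0
Minimal DFA: 2 states


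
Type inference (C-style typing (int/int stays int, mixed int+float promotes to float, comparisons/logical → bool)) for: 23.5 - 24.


Operand types: float - int
Rule: mixed int/float promotes to float; int/int stays int
Result type: float


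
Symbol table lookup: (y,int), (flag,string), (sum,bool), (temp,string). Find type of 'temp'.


Lookup 'temp' → type string


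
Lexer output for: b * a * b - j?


Scan left to right, longest-match per lexeme
Tokens: ID(b), OP(*), ID(a), OP(*), ID(b), OP(-), ID(j)


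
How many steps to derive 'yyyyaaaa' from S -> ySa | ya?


Derivation: S => ySa => yySaa => yyySaaa => yyyyaaaa
Steps: 4


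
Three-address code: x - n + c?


Break into single-operator statements:
t1 = x - n
t2 = t1 + c


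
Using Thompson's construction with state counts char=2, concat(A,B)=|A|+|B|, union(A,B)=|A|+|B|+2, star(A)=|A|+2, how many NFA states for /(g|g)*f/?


Syntax tree has 3 char leaf(s), 1 union(s), 1 star(s)
chars contribute 3×2 = 6; each union adds +2; each star adds +2
Total: 6 + 2 + 2 = 10 states


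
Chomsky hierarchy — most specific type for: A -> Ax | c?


Left-linear: every RHS is a terminal or one nonterminal followed by a terminal
Classification: Type 3 (Regular)


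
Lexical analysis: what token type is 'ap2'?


Pattern: letter/underscore followed by alphanumerics, not a keyword
Type: IDENTIFIER


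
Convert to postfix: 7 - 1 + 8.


Left to right (same or higher precedence on left)
Postfix: 7 1 - 8 +


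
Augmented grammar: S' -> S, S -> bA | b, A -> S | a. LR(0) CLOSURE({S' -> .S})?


Start: S' -> .S
For each item with dot before a nonterminal B, add B -> .γ for every B-production
Closure: [S' -> .S, S -> .bA, S -> .b]


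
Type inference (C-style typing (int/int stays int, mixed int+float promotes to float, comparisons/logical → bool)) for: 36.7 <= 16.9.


Operand types: float <= float
Rule: comparison yields bool
Result type: bool


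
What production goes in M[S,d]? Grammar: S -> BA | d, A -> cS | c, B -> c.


For [S, d]: 'd' ∈ FIRST(d)
Entry: S -> d


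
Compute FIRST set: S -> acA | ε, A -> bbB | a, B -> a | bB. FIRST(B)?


Per alternative of B: FIRST(a) = {a}; FIRST(bB) = {b}
FIRST(B) = {a, b}


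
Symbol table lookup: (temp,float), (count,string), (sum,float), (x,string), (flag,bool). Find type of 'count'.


Lookup 'count' → type string


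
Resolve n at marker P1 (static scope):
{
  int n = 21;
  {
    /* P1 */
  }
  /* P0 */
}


P1's block does not declare n; resolves to the enclosing declaration at depth 0
n = 21


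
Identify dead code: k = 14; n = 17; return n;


k is assigned but never read
Dead: 'k = 14'


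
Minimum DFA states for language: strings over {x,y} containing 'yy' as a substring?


KMP-style automaton: 2 progress states + 1 absorbing accept = 3
Minimal DFA: 3 states


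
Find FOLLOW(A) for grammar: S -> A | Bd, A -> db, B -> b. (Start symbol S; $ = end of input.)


$ ∈ FOLLOW(S). For each A -> αBβ: add FIRST(β)\{ε} to FOLLOW(B); if β nullable, add FOLLOW(A).
FOLLOW(A) = {$}


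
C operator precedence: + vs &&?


'+' is additive (level 9); '&&' is logical AND (level 2)
Higher level binds tighter
'+' has higher precedence than '&&'


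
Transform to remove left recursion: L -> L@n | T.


Left-recursive alternatives: L@n; non-recursive: T
Introduce L': L -> TL', L' -> @nL' | ε


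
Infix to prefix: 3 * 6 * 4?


left-to-right (same/higher precedence on left): tree is (* (* 3 6) 4)
Prefix: * * 3 6 4


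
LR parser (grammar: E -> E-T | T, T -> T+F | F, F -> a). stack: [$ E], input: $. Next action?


start symbol E on stack, input exhausted
Action: accept


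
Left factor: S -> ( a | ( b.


Common prefix: '('
Factored: S -> ( S', S' -> a | b


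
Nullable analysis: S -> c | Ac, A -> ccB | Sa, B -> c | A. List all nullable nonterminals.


A nonterminal is nullable iff some alternative derives ε (directly, or every symbol in it is nullable)
Nullable: {}


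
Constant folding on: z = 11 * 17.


11 * 17 = 187 at compile time
Optimized: z = 187


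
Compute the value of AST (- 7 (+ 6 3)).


Evaluate inner: (+ 6 3) = 9
Evaluate root: (- 7 9) = -2
Result: -2


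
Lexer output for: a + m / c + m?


Scan left to right, longest-match per lexeme
Tokens: ID(a), OP(+), ID(m), OP(/), ID(c), OP(+), ID(m)


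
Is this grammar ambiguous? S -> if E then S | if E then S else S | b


dangling else: 'if E then if E then b else b' parses two ways
Ambiguous


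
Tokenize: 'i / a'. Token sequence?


Scan left to right, longest-match per lexeme
Tokens: ID(i), OP(/), ID(a)


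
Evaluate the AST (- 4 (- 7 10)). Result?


Evaluate inner: (- 7 10) = -3
Evaluate root: (- 4 -3) = 7
Result: 7


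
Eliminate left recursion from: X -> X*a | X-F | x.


Left-recursive alternatives: X*a, X-F; non-recursive: x
Introduce X': X -> xX', X' -> *aX' | -FX' | ε


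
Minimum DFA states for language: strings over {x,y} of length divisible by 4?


Track length mod 4: states 0..3, accept at 0
Minimal DFA: 4 states


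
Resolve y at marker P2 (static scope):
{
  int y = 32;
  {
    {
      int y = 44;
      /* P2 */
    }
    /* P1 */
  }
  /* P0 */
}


y declared in the same block as P2
y = 44


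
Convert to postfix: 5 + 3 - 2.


Left to right (same or higher precedence on left)
Postfix: 5 3 + 2 -


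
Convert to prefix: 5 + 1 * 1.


'*' binds tighter: tree is (+ 5 (* 1 1))
Prefix: + 5 * 1 1


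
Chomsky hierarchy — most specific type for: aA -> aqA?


LHS has context (more than one symbol) and |LHS| ≤ |RHS|
Classification: Type 1 (Context-Sensitive)


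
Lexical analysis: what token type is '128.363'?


Pattern: digits with a decimal point
Type: FLOAT_LITERAL


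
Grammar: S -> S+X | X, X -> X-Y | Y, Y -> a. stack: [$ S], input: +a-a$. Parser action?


shift '+' to continue S -> S+X
Action: shift


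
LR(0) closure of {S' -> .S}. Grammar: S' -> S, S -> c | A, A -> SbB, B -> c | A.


Start: S' -> .S
For each item with dot before a nonterminal B, add B -> .γ for every B-production
Closure: [S' -> .S, S -> .c, S -> .A, A -> .SbB]


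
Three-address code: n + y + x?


Break into single-operator statements:
t1 = n + y
t2 = t1 + x


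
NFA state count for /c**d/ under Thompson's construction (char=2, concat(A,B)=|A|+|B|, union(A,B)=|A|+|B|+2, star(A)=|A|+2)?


Syntax tree has 2 char leaf(s), 0 union(s), 2 star(s)
chars contribute 2×2 = 4; each union adds +2; each star adds +2
Total: 4 + 0 + 4 = 8 states


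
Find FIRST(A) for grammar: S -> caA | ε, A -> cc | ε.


Per alternative of A: FIRST(cc) = {c}; FIRST(ε) = {ε}
FIRST(A) = {c, ε}


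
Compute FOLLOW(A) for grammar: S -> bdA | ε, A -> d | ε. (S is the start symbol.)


$ ∈ FOLLOW(S). For each A -> αBβ: add FIRST(β)\{ε} to FOLLOW(B); if β nullable, add FOLLOW(A).
FOLLOW(A) = {$}


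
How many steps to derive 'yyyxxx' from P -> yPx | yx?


Derivation: P => yPx => yyPxx => yyyxxx
Steps: 3


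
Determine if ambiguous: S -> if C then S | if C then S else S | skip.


dangling else: 'if C then if C then skip else skip' parses two ways
Ambiguous


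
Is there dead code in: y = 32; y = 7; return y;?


first assignment to y is overwritten before any read
Dead: 'y = 32'


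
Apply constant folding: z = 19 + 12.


19 + 12 = 31 at compile time
Optimized: z = 31


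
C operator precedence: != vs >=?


'>=' is relational (level 7); '!=' is equality (level 6)
Higher level binds tighter
'>=' has higher precedence than '!='


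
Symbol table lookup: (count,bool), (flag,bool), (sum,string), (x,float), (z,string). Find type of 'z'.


Lookup 'z' → type string


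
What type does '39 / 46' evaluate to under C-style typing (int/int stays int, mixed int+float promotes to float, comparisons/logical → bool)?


Operand types: int / int
Rule: mixed int/float promotes to float; int/int stays int
Result type: int


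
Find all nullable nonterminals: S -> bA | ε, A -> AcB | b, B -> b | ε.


A nonterminal is nullable iff some alternative derives ε (directly, or every symbol in it is nullable)
Nullable: {B, S}


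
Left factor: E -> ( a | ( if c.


Common prefix: '('
Factored: E -> ( E', E' -> a | if c


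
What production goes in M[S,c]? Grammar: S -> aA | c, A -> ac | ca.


For [S, c]: 'c' ∈ FIRST(c)
Entry: S -> c


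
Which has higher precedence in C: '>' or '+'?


'+' is additive (level 9); '>' is relational (level 7)
Higher level binds tighter
'+' has higher precedence than '>'


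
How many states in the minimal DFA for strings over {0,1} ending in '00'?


Track the longest suffix of input matching a prefix of '00': 3 classes (prefixes of length 0..2)
Minimal DFA: 3 states


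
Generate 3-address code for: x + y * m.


Break into single-operator statements:
t1 = y * m
t2 = x + t1


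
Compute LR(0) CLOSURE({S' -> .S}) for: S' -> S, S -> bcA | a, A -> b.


Start: S' -> .S
For each item with dot before a nonterminal B, add B -> .γ for every B-production
Closure: [S' -> .S, S -> .bcA, S -> .a]


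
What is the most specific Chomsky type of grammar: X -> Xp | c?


Left-linear: every RHS is a terminal or one nonterminal followed by a terminal
Classification: Type 3 (Regular)


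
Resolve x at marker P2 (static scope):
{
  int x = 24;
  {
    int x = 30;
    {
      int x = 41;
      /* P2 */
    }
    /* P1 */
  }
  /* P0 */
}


x declared in the same block as P2
x = 41


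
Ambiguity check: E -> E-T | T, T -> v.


precedence layered via separate nonterminal T: deterministic
Unambiguous


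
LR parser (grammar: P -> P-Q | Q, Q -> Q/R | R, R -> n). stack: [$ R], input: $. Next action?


'R' (not preceded by Q/) is the handle for Q -> R
Action: reduce (Q -> R)


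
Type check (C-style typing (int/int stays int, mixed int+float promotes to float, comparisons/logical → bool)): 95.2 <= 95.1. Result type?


Operand types: float <= float
Rule: comparison yields bool
Result type: bool


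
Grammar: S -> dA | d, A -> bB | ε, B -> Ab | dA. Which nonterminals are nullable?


A nonterminal is nullable iff some alternative derives ε (directly, or every symbol in it is nullable)
Nullable: {A}


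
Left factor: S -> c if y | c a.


Common prefix: 'c'
Factored: S -> c S', S' -> if y | a


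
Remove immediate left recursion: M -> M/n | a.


Left-recursive alternatives: M/n; non-recursive: a
Introduce M': M -> aM', M' -> /nM' | ε


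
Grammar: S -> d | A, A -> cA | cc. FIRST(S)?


Per alternative of S: FIRST(d) = {d}; FIRST(A) = {c}
FIRST(S) = {c, d}


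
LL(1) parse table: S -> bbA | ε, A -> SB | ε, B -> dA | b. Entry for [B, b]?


For [B, b]: 'b' ∈ FIRST(b)
Entry: B -> b


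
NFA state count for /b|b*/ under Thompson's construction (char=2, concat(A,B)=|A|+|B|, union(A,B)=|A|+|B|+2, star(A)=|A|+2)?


Syntax tree has 2 char leaf(s), 1 union(s), 1 star(s)
chars contribute 2×2 = 4; each union adds +2; each star adds +2
Total: 4 + 2 + 2 = 8 states


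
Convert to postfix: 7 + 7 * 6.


* has higher precedence, evaluate 7*6 first
Postfix: 7 7 6 * +


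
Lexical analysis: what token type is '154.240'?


Pattern: digits with a decimal point
Type: FLOAT_LITERAL


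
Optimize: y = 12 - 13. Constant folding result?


12 - 13 = -1 at compile time
Optimized: y = -1


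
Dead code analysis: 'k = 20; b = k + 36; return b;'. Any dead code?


k is read by b's definition; b is returned
No dead code


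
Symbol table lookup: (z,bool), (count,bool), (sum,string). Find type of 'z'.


Lookup 'z' → type bool


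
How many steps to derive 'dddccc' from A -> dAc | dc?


Derivation: A => dAc => ddAcc => dddccc
Steps: 3


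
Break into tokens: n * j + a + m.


Scan left to right, longest-match per lexeme
Tokens: ID(n), OP(*), ID(j), OP(+), ID(a), OP(+), ID(m)


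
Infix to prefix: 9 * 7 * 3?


left-to-right (same/higher precedence on left): tree is (* (* 9 7) 3)
Prefix: * * 9 7 3


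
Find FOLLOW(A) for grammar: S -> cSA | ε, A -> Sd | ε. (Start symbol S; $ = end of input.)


$ ∈ FOLLOW(S). For each A -> αBβ: add FIRST(β)\{ε} to FOLLOW(B); if β nullable, add FOLLOW(A).
FOLLOW(A) = {$, c, d}


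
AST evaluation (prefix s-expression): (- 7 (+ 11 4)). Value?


Evaluate inner: (+ 11 4) = 15
Evaluate root: (- 7 15) = -8
Result: -8


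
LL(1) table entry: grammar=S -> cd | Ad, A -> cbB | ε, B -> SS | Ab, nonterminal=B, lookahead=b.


For [B, b]: 'b' ∈ FIRST(Ab)
Entry: B -> Ab


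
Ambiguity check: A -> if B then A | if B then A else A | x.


dangling else: 'if B then if B then x else x' parses two ways
Ambiguous


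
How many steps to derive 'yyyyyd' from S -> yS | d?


Derivation: S => yS => yyS => yyyS => yyyyS => yyyyyS => yyyyyd
Steps: 6


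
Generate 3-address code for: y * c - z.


Break into single-operator statements:
t1 = y * c
t2 = t1 - z


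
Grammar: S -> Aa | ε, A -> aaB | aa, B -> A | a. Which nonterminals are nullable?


A nonterminal is nullable iff some alternative derives ε (directly, or every symbol in it is nullable)
Nullable: {S}


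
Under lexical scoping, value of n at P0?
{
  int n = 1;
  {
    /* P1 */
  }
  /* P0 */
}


n declared in the same block as P0
n = 1


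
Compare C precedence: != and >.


'>' is relational (level 7); '!=' is equality (level 6)
Higher level binds tighter
'>' has higher precedence than '!='


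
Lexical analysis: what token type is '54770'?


Pattern: digits only
Type: INTEGER_LITERAL


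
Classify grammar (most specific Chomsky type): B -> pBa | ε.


Single nonterminal LHS, but p^n a^n is not regular
Classification: Type 2 (Context-Free)


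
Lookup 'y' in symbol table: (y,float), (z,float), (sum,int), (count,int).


Lookup 'y' → type float


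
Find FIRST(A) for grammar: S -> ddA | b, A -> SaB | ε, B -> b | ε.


Per alternative of A: FIRST(SaB) = {b, d}; FIRST(ε) = {ε}
FIRST(A) = {b, d, ε}


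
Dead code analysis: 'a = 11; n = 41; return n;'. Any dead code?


a is assigned but never read
Dead: 'a = 11'


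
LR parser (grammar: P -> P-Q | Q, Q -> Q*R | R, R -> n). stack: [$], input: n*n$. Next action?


no handle on stack; shift 'n'
Action: shift


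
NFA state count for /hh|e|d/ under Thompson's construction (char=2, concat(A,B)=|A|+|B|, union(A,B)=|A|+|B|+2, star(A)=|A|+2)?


Syntax tree has 4 char leaf(s), 2 union(s), 0 star(s)
chars contribute 4×2 = 8; each union adds +2; each star adds +2
Total: 8 + 4 + 0 = 12 states


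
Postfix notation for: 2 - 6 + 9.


Left to right (same or higher precedence on left)
Postfix: 2 6 - 9 +


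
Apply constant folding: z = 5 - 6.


5 - 6 = -1 at compile time
Optimized: z = -1


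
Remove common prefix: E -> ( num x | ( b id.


Common prefix: '('
Factored: E -> ( E', E' -> num x | b id


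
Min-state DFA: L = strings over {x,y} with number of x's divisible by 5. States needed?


Track (count of x) mod 5: states 0..4, accept at 0
Minimal DFA: 5 states


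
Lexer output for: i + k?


Scan left to right, longest-match per lexeme
Tokens: ID(i), OP(+), ID(k)


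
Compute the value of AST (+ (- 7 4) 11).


Evaluate inner: (- 7 4) = 3
Evaluate root: (+ 3 11) = 14
Result: 14


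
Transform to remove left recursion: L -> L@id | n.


Left-recursive alternatives: L@id; non-recursive: n
Introduce L': L -> nL', L' -> @idL' | ε


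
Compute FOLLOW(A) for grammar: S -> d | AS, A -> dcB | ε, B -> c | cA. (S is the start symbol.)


$ ∈ FOLLOW(S). For each A -> αBβ: add FIRST(β)\{ε} to FOLLOW(B); if β nullable, add FOLLOW(A).
FOLLOW(A) = {d}


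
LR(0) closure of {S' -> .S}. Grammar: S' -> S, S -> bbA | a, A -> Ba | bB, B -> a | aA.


Start: S' -> .S
For each item with dot before a nonterminal B, add B -> .γ for every B-production
Closure: [S' -> .S, S -> .bbA, S -> .a]


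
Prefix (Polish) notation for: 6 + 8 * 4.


'*' binds tighter: tree is (+ 6 (* 8 4))
Prefix: + 6 * 8 4


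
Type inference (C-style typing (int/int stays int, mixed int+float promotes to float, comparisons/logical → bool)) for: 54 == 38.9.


Operand types: int == float
Rule: comparison yields bool
Result type: bool


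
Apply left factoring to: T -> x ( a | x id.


Common prefix: 'x'
Factored: T -> x T', T' -> ( a | id


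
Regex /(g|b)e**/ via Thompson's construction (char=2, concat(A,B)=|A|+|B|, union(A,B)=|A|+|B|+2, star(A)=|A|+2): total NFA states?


Syntax tree has 3 char leaf(s), 1 union(s), 2 star(s)
chars contribute 3×2 = 6; each union adds +2; each star adds +2
Total: 6 + 2 + 4 = 12 states


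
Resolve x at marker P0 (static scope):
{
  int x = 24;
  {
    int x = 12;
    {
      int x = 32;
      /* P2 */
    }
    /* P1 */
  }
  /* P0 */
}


x declared in the same block as P0
x = 24


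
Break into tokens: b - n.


Scan left to right, longest-match per lexeme
Tokens: ID(b), OP(-), ID(n)


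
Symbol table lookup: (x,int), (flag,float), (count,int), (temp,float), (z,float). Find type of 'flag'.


Lookup 'flag' → type float


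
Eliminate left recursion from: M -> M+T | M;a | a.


Left-recursive alternatives: M+T, M;a; non-recursive: a
Introduce M': M -> aM', M' -> +TM' | ;aM' | ε


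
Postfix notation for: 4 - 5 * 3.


* has higher precedence, evaluate 5*3 first
Postfix: 4 5 3 * -


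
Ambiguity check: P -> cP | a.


right-linear, alternatives start with distinct terminals 'c' vs 'a': unique leftmost derivation
Unambiguous


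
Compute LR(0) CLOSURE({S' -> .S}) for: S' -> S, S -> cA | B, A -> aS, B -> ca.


Start: S' -> .S
For each item with dot before a nonterminal B, add B -> .γ for every B-production
Closure: [S' -> .S, S -> .cA, S -> .B, B -> .ca]


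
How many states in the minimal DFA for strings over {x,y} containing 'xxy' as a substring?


KMP-style automaton: 3 progress states + 1 absorbing accept = 4
Minimal DFA: 4 states


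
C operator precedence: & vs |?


'&' is bitwise AND (level 5); '|' is bitwise OR (level 3)
Higher level binds tighter
'&' has higher precedence than '|'


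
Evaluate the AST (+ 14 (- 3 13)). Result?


Evaluate inner: (- 3 13) = -10
Evaluate root: (+ 14 -10) = 4
Result: 4


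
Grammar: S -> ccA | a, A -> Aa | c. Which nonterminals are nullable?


A nonterminal is nullable iff some alternative derives ε (directly, or every symbol in it is nullable)
Nullable: {}


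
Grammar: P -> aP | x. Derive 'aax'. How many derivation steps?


Derivation: P => aP => aaP => aax
Steps: 3


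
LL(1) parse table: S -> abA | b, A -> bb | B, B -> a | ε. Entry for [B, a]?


For [B, a]: 'a' ∈ FIRST(a)
Entry: B -> a


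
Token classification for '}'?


Pattern: delimiter/punctuation
Type: PUNCTUATION


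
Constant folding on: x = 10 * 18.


10 * 18 = 180 at compile time
Optimized: x = 180


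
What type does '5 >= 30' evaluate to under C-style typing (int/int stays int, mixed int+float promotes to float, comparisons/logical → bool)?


Operand types: int >= int
Rule: comparison yields bool
Result type: bool


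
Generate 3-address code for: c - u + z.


Break into single-operator statements:
t1 = c - u
t2 = t1 + z


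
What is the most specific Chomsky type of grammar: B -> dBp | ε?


Single nonterminal LHS, but d^n p^n is not regular
Classification: Type 2 (Context-Free)


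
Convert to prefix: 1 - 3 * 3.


'*' binds tighter: tree is (- 1 (* 3 3))
Prefix: - 1 * 3 3


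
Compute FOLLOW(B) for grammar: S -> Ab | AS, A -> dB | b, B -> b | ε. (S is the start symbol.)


$ ∈ FOLLOW(S). For each A -> αBβ: add FIRST(β)\{ε} to FOLLOW(B); if β nullable, add FOLLOW(A).
FOLLOW(B) = {b, d}


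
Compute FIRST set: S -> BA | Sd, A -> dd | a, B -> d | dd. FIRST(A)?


Per alternative of A: FIRST(dd) = {d}; FIRST(a) = {a}
FIRST(A) = {a, d}


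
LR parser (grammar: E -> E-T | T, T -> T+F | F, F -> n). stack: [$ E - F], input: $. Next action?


'F' (not preceded by T+) is the handle for T -> F
Action: reduce (T -> F)


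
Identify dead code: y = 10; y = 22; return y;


first assignment to y is overwritten before any read
Dead: 'y = 10'


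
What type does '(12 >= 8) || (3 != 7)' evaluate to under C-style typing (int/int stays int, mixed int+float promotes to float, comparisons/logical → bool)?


Operand types: bool || bool
Rule: logical operators take bool operands and yield bool
Result type: bool


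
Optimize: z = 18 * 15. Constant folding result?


18 * 15 = 270 at compile time
Optimized: z = 270


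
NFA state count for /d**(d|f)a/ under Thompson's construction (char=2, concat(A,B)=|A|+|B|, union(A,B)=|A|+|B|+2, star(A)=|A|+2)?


Syntax tree has 4 char leaf(s), 1 union(s), 2 star(s)
chars contribute 4×2 = 8; each union adds +2; each star adds +2
Total: 8 + 2 + 4 = 14 states


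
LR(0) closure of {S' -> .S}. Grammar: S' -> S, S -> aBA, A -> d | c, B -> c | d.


Start: S' -> .S
For each item with dot before a nonterminal B, add B -> .γ for every B-production
Closure: [S' -> .S, S -> .aBA]


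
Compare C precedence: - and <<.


'-' is additive (level 9); '<<' is shift (level 8)
Higher level binds tighter
'-' has higher precedence than '<<'


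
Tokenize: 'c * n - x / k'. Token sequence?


Scan left to right, longest-match per lexeme
Tokens: ID(c), OP(*), ID(n), OP(-), ID(x), OP(/), ID(k)


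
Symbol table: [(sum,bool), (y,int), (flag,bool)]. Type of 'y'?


Lookup 'y' → type int


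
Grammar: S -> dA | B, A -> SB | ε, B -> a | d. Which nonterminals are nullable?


A nonterminal is nullable iff some alternative derives ε (directly, or every symbol in it is nullable)
Nullable: {A}


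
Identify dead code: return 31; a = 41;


statement follows a return and is unreachable
Dead: 'a = 41'


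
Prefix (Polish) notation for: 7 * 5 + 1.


left-to-right (same/higher precedence on left): tree is (+ (* 7 5) 1)
Prefix: + * 7 5 1


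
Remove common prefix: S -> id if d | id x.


Common prefix: 'id'
Factored: S -> id S', S' -> if d | x


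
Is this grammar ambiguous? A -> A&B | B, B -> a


precedence layered via separate nonterminal B: deterministic
Unambiguous


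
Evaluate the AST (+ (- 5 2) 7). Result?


Evaluate inner: (- 5 2) = 3
Evaluate root: (+ 3 7) = 10
Result: 10


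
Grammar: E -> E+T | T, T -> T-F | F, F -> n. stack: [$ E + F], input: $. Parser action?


'F' (not preceded by T-) is the handle for T -> F
Action: reduce (T -> F)


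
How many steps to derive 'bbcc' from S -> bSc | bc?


Derivation: S => bSc => bbcc
Steps: 2


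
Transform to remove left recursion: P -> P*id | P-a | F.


Left-recursive alternatives: P*id, P-a; non-recursive: F
Introduce P': P -> FP', P' -> *idP' | -aP' | ε


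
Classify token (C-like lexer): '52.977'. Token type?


Pattern: digits with a decimal point
Type: FLOAT_LITERAL


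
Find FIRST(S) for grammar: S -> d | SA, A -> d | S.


Per alternative of S: FIRST(d) = {d}; FIRST(SA) = {d}
FIRST(S) = {d}


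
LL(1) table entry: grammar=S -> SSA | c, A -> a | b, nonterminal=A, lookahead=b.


For [A, b]: 'b' ∈ FIRST(b)
Entry: A -> b


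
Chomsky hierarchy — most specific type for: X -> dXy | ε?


Single nonterminal LHS, but d^n y^n is not regular
Classification: Type 2 (Context-Free)


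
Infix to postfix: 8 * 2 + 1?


Left to right (same or higher precedence on left)
Postfix: 8 2 * 1 +


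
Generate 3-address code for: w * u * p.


Break into single-operator statements:
t1 = w * u
t2 = t1 * p


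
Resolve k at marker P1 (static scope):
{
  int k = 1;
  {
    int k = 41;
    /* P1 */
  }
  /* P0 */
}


k declared in the same block as P1
k = 41


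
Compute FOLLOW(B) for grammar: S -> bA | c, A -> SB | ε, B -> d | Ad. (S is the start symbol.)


$ ∈ FOLLOW(S). For each A -> αBβ: add FIRST(β)\{ε} to FOLLOW(B); if β nullable, add FOLLOW(A).
FOLLOW(B) = {$, b, c, d}


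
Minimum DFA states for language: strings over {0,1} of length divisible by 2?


Track length mod 2: states 0..1, accept at 0
Minimal DFA: 2 states


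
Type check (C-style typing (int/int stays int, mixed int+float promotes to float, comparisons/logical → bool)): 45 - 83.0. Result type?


Operand types: int - float
Rule: mixed int/float promotes to float; int/int stays int
Result type: float


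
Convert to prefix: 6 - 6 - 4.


left-to-right (same/higher precedence on left): tree is (- (- 6 6) 4)
Prefix: - - 6 6 4


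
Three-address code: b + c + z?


Break into single-operator statements:
t1 = b + c
t2 = t1 + z


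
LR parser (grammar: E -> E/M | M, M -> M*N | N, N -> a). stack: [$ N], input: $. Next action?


'N' (not preceded by M*) is the handle for M -> N
Action: reduce (M -> N)


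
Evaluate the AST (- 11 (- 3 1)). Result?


Evaluate inner: (- 3 1) = 2
Evaluate root: (- 11 2) = 9
Result: 9


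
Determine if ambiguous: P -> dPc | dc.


balanced d^n…c^n: each string has a unique parse
Unambiguous


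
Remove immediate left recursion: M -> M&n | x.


Left-recursive alternatives: M&n; non-recursive: x
Introduce M': M -> xM', M' -> &nM' | ε


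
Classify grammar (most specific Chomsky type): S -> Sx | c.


Left-linear: every RHS is a terminal or one nonterminal followed by a terminal
Classification: Type 3 (Regular)


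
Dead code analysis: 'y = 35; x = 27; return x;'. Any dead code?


y is assigned but never read
Dead: 'y = 35'


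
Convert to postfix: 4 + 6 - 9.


Left to right (same or higher precedence on left)
Postfix: 4 6 + 9 -


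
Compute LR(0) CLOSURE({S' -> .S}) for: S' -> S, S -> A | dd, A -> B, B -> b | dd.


Start: S' -> .S
For each item with dot before a nonterminal B, add B -> .γ for every B-production
Closure: [S' -> .S, S -> .A, S -> .dd, A -> .B, B -> .b, B -> .dd]


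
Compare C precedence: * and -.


'*' is multiplicative (level 10); '-' is additive (level 9)
Higher level binds tighter
'*' has higher precedence than '-'


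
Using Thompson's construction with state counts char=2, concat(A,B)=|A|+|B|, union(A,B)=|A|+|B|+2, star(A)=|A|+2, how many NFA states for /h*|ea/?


Syntax tree has 3 char leaf(s), 1 union(s), 1 star(s)
chars contribute 3×2 = 6; each union adds +2; each star adds +2
Total: 6 + 2 + 2 = 10 states


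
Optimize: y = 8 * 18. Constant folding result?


8 * 18 = 144 at compile time
Optimized: y = 144


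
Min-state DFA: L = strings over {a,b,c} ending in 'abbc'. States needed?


Track the longest suffix of input matching a prefix of 'abbc': 5 classes (prefixes of length 0..4)
Minimal DFA: 5 states


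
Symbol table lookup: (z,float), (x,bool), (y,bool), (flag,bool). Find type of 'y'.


Lookup 'y' → type bool


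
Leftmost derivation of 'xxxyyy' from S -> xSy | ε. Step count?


Derivation: S => xSy => xxSyy => xxxSyyy => xxxyyy
Steps: 4


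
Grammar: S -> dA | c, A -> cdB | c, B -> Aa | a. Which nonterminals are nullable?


A nonterminal is nullable iff some alternative derives ε (directly, or every symbol in it is nullable)
Nullable: {}


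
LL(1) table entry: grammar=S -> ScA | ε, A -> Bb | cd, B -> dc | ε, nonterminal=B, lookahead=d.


For [B, d]: 'd' ∈ FIRST(dc)
Entry: B -> dc


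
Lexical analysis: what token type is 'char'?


Pattern: reserved word
Type: KEYWORD


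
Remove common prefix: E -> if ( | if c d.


Common prefix: 'if'
Factored: E -> if E', E' -> ( | c d


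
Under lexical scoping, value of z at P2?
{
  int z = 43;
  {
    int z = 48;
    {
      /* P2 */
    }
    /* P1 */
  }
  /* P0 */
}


P2's block does not declare z; resolves to the enclosing declaration at depth 1
z = 48


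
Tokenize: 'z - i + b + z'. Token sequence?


Scan left to right, longest-match per lexeme
Tokens: ID(z), OP(-), ID(i), OP(+), ID(b), OP(+), ID(z)


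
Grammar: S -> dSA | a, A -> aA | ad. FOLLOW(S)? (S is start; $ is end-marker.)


$ ∈ FOLLOW(S). For each A -> αBβ: add FIRST(β)\{ε} to FOLLOW(B); if β nullable, add FOLLOW(A).
FOLLOW(S) = {$, a}


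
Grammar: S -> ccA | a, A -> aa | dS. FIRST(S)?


Per alternative of S: FIRST(ccA) = {c}; FIRST(a) = {a}
FIRST(S) = {a, c}


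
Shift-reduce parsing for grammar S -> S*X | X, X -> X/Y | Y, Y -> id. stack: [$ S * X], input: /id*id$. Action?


'/' can extend X; shift to build X -> X/Y
Action: shift


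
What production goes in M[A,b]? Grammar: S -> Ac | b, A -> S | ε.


For [A, b]: 'b' ∈ FIRST(S)
Entry: A -> S


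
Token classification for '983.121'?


Pattern: digits with a decimal point
Type: FLOAT_LITERAL


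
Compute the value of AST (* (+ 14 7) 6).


Evaluate inner: (+ 14 7) = 21
Evaluate root: (* 21 6) = 126
Result: 126


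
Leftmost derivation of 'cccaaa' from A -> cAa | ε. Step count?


Derivation: A => cAa => ccAaa => cccAaaa => cccaaa
Steps: 4


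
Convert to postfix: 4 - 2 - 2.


Left to right (same or higher precedence on left)
Postfix: 4 2 - 2 -


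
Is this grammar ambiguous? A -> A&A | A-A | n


'n&n-n' has two parse trees (no precedence encoded between & and -)
Ambiguous


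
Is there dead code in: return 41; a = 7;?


statement follows a return and is unreachable
Dead: 'a = 7'


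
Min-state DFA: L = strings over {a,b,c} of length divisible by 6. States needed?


Track length mod 6: states 0..5, accept at 0
Minimal DFA: 6 states


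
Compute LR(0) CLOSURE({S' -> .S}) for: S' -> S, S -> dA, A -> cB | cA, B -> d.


Start: S' -> .S
For each item with dot before a nonterminal B, add B -> .γ for every B-production
Closure: [S' -> .S, S -> .dA]


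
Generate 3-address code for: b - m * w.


Break into single-operator statements:
t1 = m * w
t2 = b - t1


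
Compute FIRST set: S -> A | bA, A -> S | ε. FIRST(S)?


Per alternative of S: FIRST(A) = {b, ε}; FIRST(bA) = {b}
FIRST(S) = {b, ε}


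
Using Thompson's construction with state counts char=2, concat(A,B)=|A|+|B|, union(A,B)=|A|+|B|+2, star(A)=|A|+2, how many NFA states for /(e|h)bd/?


Syntax tree has 4 char leaf(s), 1 union(s), 0 star(s)
chars contribute 4×2 = 8; each union adds +2; each star adds +2
Total: 8 + 2 + 0 = 10 states
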